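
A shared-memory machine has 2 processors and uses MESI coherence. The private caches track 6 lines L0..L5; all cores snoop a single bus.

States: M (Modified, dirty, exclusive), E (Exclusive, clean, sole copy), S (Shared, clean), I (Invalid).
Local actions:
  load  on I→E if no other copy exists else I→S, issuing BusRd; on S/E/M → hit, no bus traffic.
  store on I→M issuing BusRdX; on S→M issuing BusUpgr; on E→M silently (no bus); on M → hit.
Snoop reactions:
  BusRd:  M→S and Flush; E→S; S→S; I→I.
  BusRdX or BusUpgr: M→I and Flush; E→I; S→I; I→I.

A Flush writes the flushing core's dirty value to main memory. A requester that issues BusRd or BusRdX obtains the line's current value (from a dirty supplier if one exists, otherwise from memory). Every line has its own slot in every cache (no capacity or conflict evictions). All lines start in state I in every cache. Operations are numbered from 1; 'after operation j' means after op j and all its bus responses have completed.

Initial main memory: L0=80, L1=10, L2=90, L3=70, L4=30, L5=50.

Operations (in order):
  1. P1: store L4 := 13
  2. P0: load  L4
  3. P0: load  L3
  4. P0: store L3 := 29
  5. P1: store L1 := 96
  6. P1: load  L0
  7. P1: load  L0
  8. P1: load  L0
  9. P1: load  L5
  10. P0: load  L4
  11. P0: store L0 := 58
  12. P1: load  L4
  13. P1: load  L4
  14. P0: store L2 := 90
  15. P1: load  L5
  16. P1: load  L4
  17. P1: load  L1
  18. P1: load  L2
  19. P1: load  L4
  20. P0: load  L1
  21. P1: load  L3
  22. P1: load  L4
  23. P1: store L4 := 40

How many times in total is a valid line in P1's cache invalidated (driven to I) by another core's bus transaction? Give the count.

1. P1: store L4 := 13  bus=[BusRdX]  L4: P0=I P1=M  mem[L4]=30
2. P0: load  L4  bus=[BusRd,Flush]  L4: P0=S P1=S  mem[L4]=13
3. P0: load  L3  bus=[BusRd]  L3: P0=E P1=I  mem[L3]=70
4. P0: store L3 := 29  bus=[-]  L3: P0=M P1=I  mem[L3]=70
5. P1: store L1 := 96  bus=[BusRdX]  L1: P0=I P1=M  mem[L1]=10
6. P1: load  L0  bus=[BusRd]  L0: P0=I P1=E  mem[L0]=80
7. P1: load  L0  bus=[-]  L0: P0=I P1=E  mem[L0]=80
8. P1: load  L0  bus=[-]  L0: P0=I P1=E  mem[L0]=80
9. P1: load  L5  bus=[BusRd]  L5: P0=I P1=E  mem[L5]=50
10. P0: load  L4  bus=[-]  L4: P0=S P1=S  mem[L4]=13
11. P0: store L0 := 58  bus=[BusRdX]  L0: P0=M P1=I  mem[L0]=80
12. P1: load  L4  bus=[-]  L4: P0=S P1=S  mem[L4]=13
13. P1: load  L4  bus=[-]  L4: P0=S P1=S  mem[L4]=13
14. P0: store L2 := 90  bus=[BusRdX]  L2: P0=M P1=I  mem[L2]=90
15. P1: load  L5  bus=[-]  L5: P0=I P1=E  mem[L5]=50
16. P1: load  L4  bus=[-]  L4: P0=S P1=S  mem[L4]=13
17. P1: load  L1  bus=[-]  L1: P0=I P1=M  mem[L1]=10
18. P1: load  L2  bus=[BusRd,Flush]  L2: P0=S P1=S  mem[L2]=90
19. P1: load  L4  bus=[-]  L4: P0=S P1=S  mem[L4]=13
20. P0: load  L1  bus=[BusRd,Flush]  L1: P0=S P1=S  mem[L1]=96
21. P1: load  L3  bus=[BusRd,Flush]  L3: P0=S P1=S  mem[L3]=29
22. P1: load  L4  bus=[-]  L4: P0=S P1=S  mem[L4]=13
23. P1: store L4 := 40  bus=[BusUpgr]  L4: P0=I P1=M  mem[L4]=13

invalidations = 1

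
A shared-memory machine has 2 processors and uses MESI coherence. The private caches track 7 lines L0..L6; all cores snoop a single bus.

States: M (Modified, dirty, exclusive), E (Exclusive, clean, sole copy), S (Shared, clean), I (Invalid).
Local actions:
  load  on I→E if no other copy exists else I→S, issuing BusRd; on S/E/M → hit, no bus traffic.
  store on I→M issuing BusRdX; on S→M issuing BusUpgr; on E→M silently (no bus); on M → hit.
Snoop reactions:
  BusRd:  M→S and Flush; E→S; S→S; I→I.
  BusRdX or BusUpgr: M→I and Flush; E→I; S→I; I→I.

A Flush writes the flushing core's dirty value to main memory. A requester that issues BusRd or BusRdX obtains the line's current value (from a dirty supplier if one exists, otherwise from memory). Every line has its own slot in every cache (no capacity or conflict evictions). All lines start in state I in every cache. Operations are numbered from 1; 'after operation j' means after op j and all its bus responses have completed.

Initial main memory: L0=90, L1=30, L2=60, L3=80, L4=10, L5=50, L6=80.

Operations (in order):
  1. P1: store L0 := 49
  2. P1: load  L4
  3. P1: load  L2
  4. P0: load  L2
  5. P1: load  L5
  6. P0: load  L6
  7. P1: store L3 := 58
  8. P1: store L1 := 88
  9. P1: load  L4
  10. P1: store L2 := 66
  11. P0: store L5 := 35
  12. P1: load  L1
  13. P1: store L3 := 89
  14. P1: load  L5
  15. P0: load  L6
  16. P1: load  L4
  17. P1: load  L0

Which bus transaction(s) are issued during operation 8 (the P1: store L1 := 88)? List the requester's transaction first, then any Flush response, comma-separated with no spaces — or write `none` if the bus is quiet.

bus = BusRdX

step 1: P1: store L0 := 49  ⟶  IM  (L0)  txn=BusRdX  M[L0]=90
step 2: P1: load  L4  ⟶  IE  (L4)  txn=BusRd  M[L4]=10
step 3: P1: load  L2  ⟶  IE  (L2)  txn=BusRd  M[L2]=60
step 4: P0: load  L2  ⟶  SS  (L2)  txn=BusRd  M[L2]=60
step 5: P1: load  L5  ⟶  IE  (L5)  txn=BusRd  M[L5]=50
step 6: P0: load  L6  ⟶  EI  (L6)  txn=BusRd  M[L6]=80
step 7: P1: store L3 := 58  ⟶  IM  (L3)  txn=BusRdX  M[L3]=80
step 8: P1: store L1 := 88  ⟶  IM  (L1)  txn=BusRdX  M[L1]=30
step 9: P1: load  L4  ⟶  IE  (L4)  txn=∅  M[L4]=10
step 10: P1: store L2 := 66  ⟶  IM  (L2)  txn=BusUpgr  M[L2]=60
step 11: P0: store L5 := 35  ⟶  MI  (L5)  txn=BusRdX  M[L5]=50
step 12: P1: load  L1  ⟶  IM  (L1)  txn=∅  M[L1]=30
step 13: P1: store L3 := 89  ⟶  IM  (L3)  txn=∅  M[L3]=80
step 14: P1: load  L5  ⟶  SS  (L5)  txn=BusRd+Flush  M[L5]=35
step 15: P0: load  L6  ⟶  EI  (L6)  txn=∅  M[L6]=80
step 16: P1: load  L4  ⟶  IE  (L4)  txn=∅  M[L4]=10
step 17: P1: load  L0  ⟶  IM  (L0)  txn=∅  M[L0]=90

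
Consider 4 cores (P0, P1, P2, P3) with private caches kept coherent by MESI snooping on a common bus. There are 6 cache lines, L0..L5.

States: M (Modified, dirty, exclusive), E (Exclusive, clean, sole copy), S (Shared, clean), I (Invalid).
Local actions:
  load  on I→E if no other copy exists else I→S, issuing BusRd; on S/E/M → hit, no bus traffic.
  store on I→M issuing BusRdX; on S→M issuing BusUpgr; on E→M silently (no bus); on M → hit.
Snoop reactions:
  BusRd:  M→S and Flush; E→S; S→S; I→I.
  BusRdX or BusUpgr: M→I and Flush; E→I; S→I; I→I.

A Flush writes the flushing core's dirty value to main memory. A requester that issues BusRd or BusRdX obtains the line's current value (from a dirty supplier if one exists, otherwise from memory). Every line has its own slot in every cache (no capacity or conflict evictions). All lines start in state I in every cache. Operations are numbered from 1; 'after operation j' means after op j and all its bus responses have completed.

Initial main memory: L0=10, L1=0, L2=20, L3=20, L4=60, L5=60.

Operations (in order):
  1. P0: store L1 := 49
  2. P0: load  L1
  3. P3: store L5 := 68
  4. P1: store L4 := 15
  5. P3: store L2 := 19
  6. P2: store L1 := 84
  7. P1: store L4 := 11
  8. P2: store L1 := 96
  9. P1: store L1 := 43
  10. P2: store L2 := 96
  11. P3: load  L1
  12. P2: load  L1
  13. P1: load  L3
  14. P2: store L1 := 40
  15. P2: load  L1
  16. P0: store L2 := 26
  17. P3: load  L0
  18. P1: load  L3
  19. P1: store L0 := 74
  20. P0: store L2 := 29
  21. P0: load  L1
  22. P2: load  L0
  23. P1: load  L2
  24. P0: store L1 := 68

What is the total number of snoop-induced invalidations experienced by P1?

invalidations = 1

step 1: P0: store L1 := 49  ⟶  MIII  (L1)  txn=BusRdX  M[L1]=0
step 2: P0: load  L1  ⟶  MIII  (L1)  txn=∅  M[L1]=0
step 3: P3: store L5 := 68  ⟶  IIIM  (L5)  txn=BusRdX  M[L5]=60
step 4: P1: store L4 := 15  ⟶  IMII  (L4)  txn=BusRdX  M[L4]=60
step 5: P3: store L2 := 19  ⟶  IIIM  (L2)  txn=BusRdX  M[L2]=20
step 6: P2: store L1 := 84  ⟶  IIMI  (L1)  txn=BusRdX+Flush  M[L1]=49
step 7: P1: store L4 := 11  ⟶  IMII  (L4)  txn=∅  M[L4]=60
step 8: P2: store L1 := 96  ⟶  IIMI  (L1)  txn=∅  M[L1]=49
step 9: P1: store L1 := 43  ⟶  IMII  (L1)  txn=BusRdX+Flush  M[L1]=96
step 10: P2: store L2 := 96  ⟶  IIMI  (L2)  txn=BusRdX+Flush  M[L2]=19
step 11: P3: load  L1  ⟶  ISIS  (L1)  txn=BusRd+Flush  M[L1]=43
step 12: P2: load  L1  ⟶  ISSS  (L1)  txn=BusRd  M[L1]=43
step 13: P1: load  L3  ⟶  IEII  (L3)  txn=BusRd  M[L3]=20
step 14: P2: store L1 := 40  ⟶  IIMI  (L1)  txn=BusUpgr  M[L1]=43
step 15: P2: load  L1  ⟶  IIMI  (L1)  txn=∅  M[L1]=43
step 16: P0: store L2 := 26  ⟶  MIII  (L2)  txn=BusRdX+Flush  M[L2]=96
step 17: P3: load  L0  ⟶  IIIE  (L0)  txn=BusRd  M[L0]=10
step 18: P1: load  L3  ⟶  IEII  (L3)  txn=∅  M[L3]=20
step 19: P1: store L0 := 74  ⟶  IMII  (L0)  txn=BusRdX  M[L0]=10
step 20: P0: store L2 := 29  ⟶  MIII  (L2)  txn=∅  M[L2]=96
step 21: P0: load  L1  ⟶  SISI  (L1)  txn=BusRd+Flush  M[L1]=40
step 22: P2: load  L0  ⟶  ISSI  (L0)  txn=BusRd+Flush  M[L0]=74
step 23: P1: load  L2  ⟶  SSII  (L2)  txn=BusRd+Flush  M[L2]=29
step 24: P0: store L1 := 68  ⟶  MIII  (L1)  txn=BusUpgr  M[L1]=40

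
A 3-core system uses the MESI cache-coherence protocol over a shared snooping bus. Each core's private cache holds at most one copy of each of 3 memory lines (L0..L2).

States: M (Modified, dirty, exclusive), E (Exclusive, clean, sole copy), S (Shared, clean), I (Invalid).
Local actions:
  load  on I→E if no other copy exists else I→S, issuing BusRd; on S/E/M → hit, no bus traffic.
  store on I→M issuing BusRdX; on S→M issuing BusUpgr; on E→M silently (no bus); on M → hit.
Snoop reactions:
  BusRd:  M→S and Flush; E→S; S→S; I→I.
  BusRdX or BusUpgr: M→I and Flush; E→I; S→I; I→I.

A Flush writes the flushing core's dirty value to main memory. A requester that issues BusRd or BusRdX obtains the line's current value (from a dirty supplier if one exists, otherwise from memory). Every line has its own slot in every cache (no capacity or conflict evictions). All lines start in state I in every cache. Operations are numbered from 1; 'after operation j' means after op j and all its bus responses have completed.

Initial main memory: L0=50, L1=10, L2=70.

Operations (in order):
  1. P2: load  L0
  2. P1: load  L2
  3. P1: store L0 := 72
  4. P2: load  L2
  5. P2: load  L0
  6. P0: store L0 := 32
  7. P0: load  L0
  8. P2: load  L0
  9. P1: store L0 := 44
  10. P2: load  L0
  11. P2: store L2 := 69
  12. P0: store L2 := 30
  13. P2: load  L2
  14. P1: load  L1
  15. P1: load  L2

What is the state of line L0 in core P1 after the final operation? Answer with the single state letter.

state = S

  op1 P2: load  L0 → I/I/E on L0; bus BusRd; mem=50
  op2 P1: load  L2 → I/E/I on L2; bus BusRd; mem=70
  op3 P1: store L0 := 72 → I/M/I on L0; bus BusRdX; mem=50
  op4 P2: load  L2 → I/S/S on L2; bus BusRd; mem=70
  op5 P2: load  L0 → I/S/S on L0; bus BusRd Flush; mem=72
  op6 P0: store L0 := 32 → M/I/I on L0; bus BusRdX; mem=72
  op7 P0: load  L0 → M/I/I on L0; bus (none); mem=72
  op8 P2: load  L0 → S/I/S on L0; bus BusRd Flush; mem=32
  op9 P1: store L0 := 44 → I/M/I on L0; bus BusRdX; mem=32
  op10 P2: load  L0 → I/S/S on L0; bus BusRd Flush; mem=44
  op11 P2: store L2 := 69 → I/I/M on L2; bus BusUpgr; mem=70
  op12 P0: store L2 := 30 → M/I/I on L2; bus BusRdX Flush; mem=69
  op13 P2: load  L2 → S/I/S on L2; bus BusRd Flush; mem=30
  op14 P1: load  L1 → I/E/I on L1; bus BusRd; mem=10
  op15 P1: load  L2 → S/S/S on L2; bus BusRd; mem=30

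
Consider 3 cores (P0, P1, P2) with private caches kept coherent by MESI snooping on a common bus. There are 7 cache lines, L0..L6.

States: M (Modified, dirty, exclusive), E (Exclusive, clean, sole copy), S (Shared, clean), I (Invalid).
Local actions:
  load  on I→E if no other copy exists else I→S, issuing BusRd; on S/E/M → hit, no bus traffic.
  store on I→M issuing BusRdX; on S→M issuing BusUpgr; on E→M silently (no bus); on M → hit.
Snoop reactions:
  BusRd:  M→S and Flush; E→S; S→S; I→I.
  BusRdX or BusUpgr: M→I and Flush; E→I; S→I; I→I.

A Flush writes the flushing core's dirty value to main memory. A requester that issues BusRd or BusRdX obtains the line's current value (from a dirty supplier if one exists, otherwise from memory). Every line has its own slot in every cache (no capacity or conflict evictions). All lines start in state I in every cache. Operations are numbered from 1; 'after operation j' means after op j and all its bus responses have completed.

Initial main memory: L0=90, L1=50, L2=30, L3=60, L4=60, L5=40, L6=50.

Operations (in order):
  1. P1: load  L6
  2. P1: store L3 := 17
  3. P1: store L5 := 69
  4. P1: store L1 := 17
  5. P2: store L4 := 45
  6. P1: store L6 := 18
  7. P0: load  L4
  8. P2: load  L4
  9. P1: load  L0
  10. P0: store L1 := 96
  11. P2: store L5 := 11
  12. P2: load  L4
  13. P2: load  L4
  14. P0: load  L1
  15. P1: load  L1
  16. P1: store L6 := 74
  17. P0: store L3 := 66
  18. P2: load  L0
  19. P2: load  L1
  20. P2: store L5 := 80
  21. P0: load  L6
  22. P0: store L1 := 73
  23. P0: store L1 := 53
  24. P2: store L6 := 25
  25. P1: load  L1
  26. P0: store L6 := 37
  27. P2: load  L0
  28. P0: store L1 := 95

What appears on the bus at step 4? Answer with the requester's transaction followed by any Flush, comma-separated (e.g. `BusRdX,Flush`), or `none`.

  op1 P1: load  L6 → I/E/I on L6; bus BusRd; mem=50
  op2 P1: store L3 := 17 → I/M/I on L3; bus BusRdX; mem=60
  op3 P1: store L5 := 69 → I/M/I on L5; bus BusRdX; mem=40
  op4 P1: store L1 := 17 → I/M/I on L1; bus BusRdX; mem=50
  op5 P2: store L4 := 45 → I/I/M on L4; bus BusRdX; mem=60
  op6 P1: store L6 := 18 → I/M/I on L6; bus (none); mem=50
  op7 P0: load  L4 → S/I/S on L4; bus BusRd Flush; mem=45
  op8 P2: load  L4 → S/I/S on L4; bus (none); mem=45
  op9 P1: load  L0 → I/E/I on L0; bus BusRd; mem=90
  op10 P0: store L1 := 96 → M/I/I on L1; bus BusRdX Flush; mem=17
  op11 P2: store L5 := 11 → I/I/M on L5; bus BusRdX Flush; mem=69
  op12 P2: load  L4 → S/I/S on L4; bus (none); mem=45
  op13 P2: load  L4 → S/I/S on L4; bus (none); mem=45
  op14 P0: load  L1 → M/I/I on L1; bus (none); mem=17
  op15 P1: load  L1 → S/S/I on L1; bus BusRd Flush; mem=96
  op16 P1: store L6 := 74 → I/M/I on L6; bus (none); mem=50
  op17 P0: store L3 := 66 → M/I/I on L3; bus BusRdX Flush; mem=17
  op18 P2: load  L0 → I/S/S on L0; bus BusRd; mem=90
  op19 P2: load  L1 → S/S/S on L1; bus BusRd; mem=96
  op20 P2: store L5 := 80 → I/I/M on L5; bus (none); mem=69
  op21 P0: load  L6 → S/S/I on L6; bus BusRd Flush; mem=74
  op22 P0: store L1 := 73 → M/I/I on L1; bus BusUpgr; mem=96
  op23 P0: store L1 := 53 → M/I/I on L1; bus (none); mem=96
  op24 P2: store L6 := 25 → I/I/M on L6; bus BusRdX; mem=74
  op25 P1: load  L1 → S/S/I on L1; bus BusRd Flush; mem=53
  op26 P0: store L6 := 37 → M/I/I on L6; bus BusRdX Flush; mem=25
  op27 P2: load  L0 → I/S/S on L0; bus (none); mem=90
  op28 P0: store L1 := 95 → M/I/I on L1; bus BusUpgr; mem=53

bus = BusRdX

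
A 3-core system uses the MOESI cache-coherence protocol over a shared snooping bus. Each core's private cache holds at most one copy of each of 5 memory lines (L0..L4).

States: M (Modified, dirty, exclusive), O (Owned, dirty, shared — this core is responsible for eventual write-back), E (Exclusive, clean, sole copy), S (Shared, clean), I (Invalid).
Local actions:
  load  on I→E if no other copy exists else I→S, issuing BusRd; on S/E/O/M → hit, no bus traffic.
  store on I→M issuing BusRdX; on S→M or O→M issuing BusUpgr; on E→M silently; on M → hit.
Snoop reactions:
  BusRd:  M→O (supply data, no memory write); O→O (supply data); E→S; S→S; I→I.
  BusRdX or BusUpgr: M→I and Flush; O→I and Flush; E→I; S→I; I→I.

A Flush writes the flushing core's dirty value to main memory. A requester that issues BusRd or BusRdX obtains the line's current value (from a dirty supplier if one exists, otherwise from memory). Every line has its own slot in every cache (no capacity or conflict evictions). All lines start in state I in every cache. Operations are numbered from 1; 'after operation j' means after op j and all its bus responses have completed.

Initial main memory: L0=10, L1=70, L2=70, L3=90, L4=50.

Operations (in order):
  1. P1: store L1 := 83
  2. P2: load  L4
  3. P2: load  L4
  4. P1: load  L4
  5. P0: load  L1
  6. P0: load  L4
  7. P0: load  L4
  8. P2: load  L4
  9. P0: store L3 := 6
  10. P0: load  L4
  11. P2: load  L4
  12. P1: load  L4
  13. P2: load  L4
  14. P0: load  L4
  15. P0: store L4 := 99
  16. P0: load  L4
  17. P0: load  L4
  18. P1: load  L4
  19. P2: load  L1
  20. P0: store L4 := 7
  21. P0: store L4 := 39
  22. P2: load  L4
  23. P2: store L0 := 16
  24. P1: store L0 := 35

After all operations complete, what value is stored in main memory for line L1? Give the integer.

  op1 P1: store L1 := 83 → I/M/I on L1; bus BusRdX; mem=70
  op2 P2: load  L4 → I/I/E on L4; bus BusRd; mem=50
  op3 P2: load  L4 → I/I/E on L4; bus (none); mem=50
  op4 P1: load  L4 → I/S/S on L4; bus BusRd; mem=50
  op5 P0: load  L1 → S/O/I on L1; bus BusRd; mem=70
  op6 P0: load  L4 → S/S/S on L4; bus BusRd; mem=50
  op7 P0: load  L4 → S/S/S on L4; bus (none); mem=50
  op8 P2: load  L4 → S/S/S on L4; bus (none); mem=50
  op9 P0: store L3 := 6 → M/I/I on L3; bus BusRdX; mem=90
  op10 P0: load  L4 → S/S/S on L4; bus (none); mem=50
  op11 P2: load  L4 → S/S/S on L4; bus (none); mem=50
  op12 P1: load  L4 → S/S/S on L4; bus (none); mem=50
  op13 P2: load  L4 → S/S/S on L4; bus (none); mem=50
  op14 P0: load  L4 → S/S/S on L4; bus (none); mem=50
  op15 P0: store L4 := 99 → M/I/I on L4; bus BusUpgr; mem=50
  op16 P0: load  L4 → M/I/I on L4; bus (none); mem=50
  op17 P0: load  L4 → M/I/I on L4; bus (none); mem=50
  op18 P1: load  L4 → O/S/I on L4; bus BusRd; mem=50
  op19 P2: load  L1 → S/O/S on L1; bus BusRd; mem=70
  op20 P0: store L4 := 7 → M/I/I on L4; bus BusUpgr; mem=50
  op21 P0: store L4 := 39 → M/I/I on L4; bus (none); mem=50
  op22 P2: load  L4 → O/I/S on L4; bus BusRd; mem=50
  op23 P2: store L0 := 16 → I/I/M on L0; bus BusRdX; mem=10
  op24 P1: store L0 := 35 → I/M/I on L0; bus BusRdX Flush; mem=16

memory[L1] = 70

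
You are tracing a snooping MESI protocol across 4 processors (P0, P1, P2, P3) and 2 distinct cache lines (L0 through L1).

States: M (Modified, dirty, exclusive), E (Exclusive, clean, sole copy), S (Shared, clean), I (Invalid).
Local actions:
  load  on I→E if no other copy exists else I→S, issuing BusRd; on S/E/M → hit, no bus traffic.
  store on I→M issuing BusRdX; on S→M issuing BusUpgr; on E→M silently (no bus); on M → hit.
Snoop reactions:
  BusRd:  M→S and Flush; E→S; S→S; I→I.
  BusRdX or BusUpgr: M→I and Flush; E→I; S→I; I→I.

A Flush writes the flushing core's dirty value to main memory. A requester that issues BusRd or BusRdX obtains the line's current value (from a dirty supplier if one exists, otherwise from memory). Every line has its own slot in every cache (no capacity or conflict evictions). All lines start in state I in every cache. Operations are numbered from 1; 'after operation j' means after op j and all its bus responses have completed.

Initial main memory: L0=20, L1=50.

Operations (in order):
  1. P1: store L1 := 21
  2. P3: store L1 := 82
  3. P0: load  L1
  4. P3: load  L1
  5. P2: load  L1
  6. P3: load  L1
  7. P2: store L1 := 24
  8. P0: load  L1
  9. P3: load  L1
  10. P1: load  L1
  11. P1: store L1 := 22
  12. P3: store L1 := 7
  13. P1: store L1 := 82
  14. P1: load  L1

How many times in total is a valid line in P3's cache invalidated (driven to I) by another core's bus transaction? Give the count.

invalidations = 3

[1] P1: store L1 := 21 | P0:I, P1:M(21), P2:I, P3:I | bus: BusRdX
[2] P3: store L1 := 82 | P0:I, P1:I, P2:I, P3:M(82) | bus: BusRdX,Flush
[3] P0: load  L1 | P0:S(82), P1:I, P2:I, P3:S(82) | bus: BusRd,Flush
[4] P3: load  L1 | P0:S(82), P1:I, P2:I, P3:S(82) | bus: none
[5] P2: load  L1 | P0:S(82), P1:I, P2:S(82), P3:S(82) | bus: BusRd
[6] P3: load  L1 | P0:S(82), P1:I, P2:S(82), P3:S(82) | bus: none
[7] P2: store L1 := 24 | P0:I, P1:I, P2:M(24), P3:I | bus: BusUpgr
[8] P0: load  L1 | P0:S(24), P1:I, P2:S(24), P3:I | bus: BusRd,Flush
[9] P3: load  L1 | P0:S(24), P1:I, P2:S(24), P3:S(24) | bus: BusRd
[10] P1: load  L1 | P0:S(24), P1:S(24), P2:S(24), P3:S(24) | bus: BusRd
[11] P1: store L1 := 22 | P0:I, P1:M(22), P2:I, P3:I | bus: BusUpgr
[12] P3: store L1 := 7 | P0:I, P1:I, P2:I, P3:M(7) | bus: BusRdX,Flush
[13] P1: store L1 := 82 | P0:I, P1:M(82), P2:I, P3:I | bus: BusRdX,Flush
[14] P1: load  L1 | P0:I, P1:M(82), P2:I, P3:I | bus: none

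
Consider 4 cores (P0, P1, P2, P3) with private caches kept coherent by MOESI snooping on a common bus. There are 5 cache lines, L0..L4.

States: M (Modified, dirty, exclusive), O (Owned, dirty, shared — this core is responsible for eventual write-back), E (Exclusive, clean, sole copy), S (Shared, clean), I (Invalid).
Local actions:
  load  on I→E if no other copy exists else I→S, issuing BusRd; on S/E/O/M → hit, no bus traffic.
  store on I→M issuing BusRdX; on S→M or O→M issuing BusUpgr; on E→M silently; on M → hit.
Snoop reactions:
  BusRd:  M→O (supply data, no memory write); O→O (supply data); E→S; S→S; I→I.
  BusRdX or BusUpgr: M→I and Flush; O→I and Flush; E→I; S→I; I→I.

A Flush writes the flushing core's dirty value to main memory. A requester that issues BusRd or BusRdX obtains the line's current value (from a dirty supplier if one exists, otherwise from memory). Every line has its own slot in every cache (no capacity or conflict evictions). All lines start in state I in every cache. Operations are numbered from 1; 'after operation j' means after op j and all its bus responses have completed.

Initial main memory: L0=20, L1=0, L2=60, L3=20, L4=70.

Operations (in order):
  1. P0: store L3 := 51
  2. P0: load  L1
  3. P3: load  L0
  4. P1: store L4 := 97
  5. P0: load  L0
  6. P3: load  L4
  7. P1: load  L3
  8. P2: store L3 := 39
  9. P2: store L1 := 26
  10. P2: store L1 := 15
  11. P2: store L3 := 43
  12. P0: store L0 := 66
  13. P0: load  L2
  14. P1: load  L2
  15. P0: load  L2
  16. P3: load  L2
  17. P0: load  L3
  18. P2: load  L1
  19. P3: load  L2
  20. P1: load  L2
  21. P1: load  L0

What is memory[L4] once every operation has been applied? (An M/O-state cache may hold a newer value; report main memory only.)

memory[L4] = 70

1. P0: store L3 := 51  bus=[BusRdX]  L3: P0=M P1=I P2=I P3=I  mem[L3]=20
2. P0: load  L1  bus=[BusRd]  L1: P0=E P1=I P2=I P3=I  mem[L1]=0
3. P3: load  L0  bus=[BusRd]  L0: P0=I P1=I P2=I P3=E  mem[L0]=20
4. P1: store L4 := 97  bus=[BusRdX]  L4: P0=I P1=M P2=I P3=I  mem[L4]=70
5. P0: load  L0  bus=[BusRd]  L0: P0=S P1=I P2=I P3=S  mem[L0]=20
6. P3: load  L4  bus=[BusRd]  L4: P0=I P1=O P2=I P3=S  mem[L4]=70
7. P1: load  L3  bus=[BusRd]  L3: P0=O P1=S P2=I P3=I  mem[L3]=20
8. P2: store L3 := 39  bus=[BusRdX,Flush]  L3: P0=I P1=I P2=M P3=I  mem[L3]=51
9. P2: store L1 := 26  bus=[BusRdX]  L1: P0=I P1=I P2=M P3=I  mem[L1]=0
10. P2: store L1 := 15  bus=[-]  L1: P0=I P1=I P2=M P3=I  mem[L1]=0
11. P2: store L3 := 43  bus=[-]  L3: P0=I P1=I P2=M P3=I  mem[L3]=51
12. P0: store L0 := 66  bus=[BusUpgr]  L0: P0=M P1=I P2=I P3=I  mem[L0]=20
13. P0: load  L2  bus=[BusRd]  L2: P0=E P1=I P2=I P3=I  mem[L2]=60
14. P1: load  L2  bus=[BusRd]  L2: P0=S P1=S P2=I P3=I  mem[L2]=60
15. P0: load  L2  bus=[-]  L2: P0=S P1=S P2=I P3=I  mem[L2]=60
16. P3: load  L2  bus=[BusRd]  L2: P0=S P1=S P2=I P3=S  mem[L2]=60
17. P0: load  L3  bus=[BusRd]  L3: P0=S P1=I P2=O P3=I  mem[L3]=51
18. P2: load  L1  bus=[-]  L1: P0=I P1=I P2=M P3=I  mem[L1]=0
19. P3: load  L2  bus=[-]  L2: P0=S P1=S P2=I P3=S  mem[L2]=60
20. P1: load  L2  bus=[-]  L2: P0=S P1=S P2=I P3=S  mem[L2]=60
21. P1: load  L0  bus=[BusRd]  L0: P0=O P1=S P2=I P3=I  mem[L0]=20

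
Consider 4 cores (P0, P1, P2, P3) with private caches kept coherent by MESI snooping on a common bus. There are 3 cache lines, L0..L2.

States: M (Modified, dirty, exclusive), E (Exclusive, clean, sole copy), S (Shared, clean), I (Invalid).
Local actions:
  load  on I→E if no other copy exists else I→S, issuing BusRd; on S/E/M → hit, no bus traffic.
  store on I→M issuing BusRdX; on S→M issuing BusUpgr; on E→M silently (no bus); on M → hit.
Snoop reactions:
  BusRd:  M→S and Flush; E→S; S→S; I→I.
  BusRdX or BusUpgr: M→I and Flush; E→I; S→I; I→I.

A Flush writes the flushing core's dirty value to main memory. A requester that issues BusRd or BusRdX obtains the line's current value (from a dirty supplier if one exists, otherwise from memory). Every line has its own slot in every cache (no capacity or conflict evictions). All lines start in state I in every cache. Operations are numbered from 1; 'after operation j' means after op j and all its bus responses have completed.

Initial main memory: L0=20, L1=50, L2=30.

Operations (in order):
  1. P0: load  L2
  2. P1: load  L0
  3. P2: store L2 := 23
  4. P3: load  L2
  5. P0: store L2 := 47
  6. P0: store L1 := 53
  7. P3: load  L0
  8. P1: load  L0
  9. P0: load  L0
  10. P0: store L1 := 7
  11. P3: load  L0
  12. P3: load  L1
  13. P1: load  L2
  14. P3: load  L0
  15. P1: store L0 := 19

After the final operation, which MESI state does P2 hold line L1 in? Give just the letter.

step 1: P0: load  L2  ⟶  EIII  (L2)  txn=BusRd  M[L2]=30
step 2: P1: load  L0  ⟶  IEII  (L0)  txn=BusRd  M[L0]=20
step 3: P2: store L2 := 23  ⟶  IIMI  (L2)  txn=BusRdX  M[L2]=30
step 4: P3: load  L2  ⟶  IISS  (L2)  txn=BusRd+Flush  M[L2]=23
step 5: P0: store L2 := 47  ⟶  MIII  (L2)  txn=BusRdX  M[L2]=23
step 6: P0: store L1 := 53  ⟶  MIII  (L1)  txn=BusRdX  M[L1]=50
step 7: P3: load  L0  ⟶  ISIS  (L0)  txn=BusRd  M[L0]=20
step 8: P1: load  L0  ⟶  ISIS  (L0)  txn=∅  M[L0]=20
step 9: P0: load  L0  ⟶  SSIS  (L0)  txn=BusRd  M[L0]=20
step 10: P0: store L1 := 7  ⟶  MIII  (L1)  txn=∅  M[L1]=50
step 11: P3: load  L0  ⟶  SSIS  (L0)  txn=∅  M[L0]=20
step 12: P3: load  L1  ⟶  SIIS  (L1)  txn=BusRd+Flush  M[L1]=7
step 13: P1: load  L2  ⟶  SSII  (L2)  txn=BusRd+Flush  M[L2]=47
step 14: P3: load  L0  ⟶  SSIS  (L0)  txn=∅  M[L0]=20
step 15: P1: store L0 := 19  ⟶  IMII  (L0)  txn=BusUpgr  M[L0]=20

state = I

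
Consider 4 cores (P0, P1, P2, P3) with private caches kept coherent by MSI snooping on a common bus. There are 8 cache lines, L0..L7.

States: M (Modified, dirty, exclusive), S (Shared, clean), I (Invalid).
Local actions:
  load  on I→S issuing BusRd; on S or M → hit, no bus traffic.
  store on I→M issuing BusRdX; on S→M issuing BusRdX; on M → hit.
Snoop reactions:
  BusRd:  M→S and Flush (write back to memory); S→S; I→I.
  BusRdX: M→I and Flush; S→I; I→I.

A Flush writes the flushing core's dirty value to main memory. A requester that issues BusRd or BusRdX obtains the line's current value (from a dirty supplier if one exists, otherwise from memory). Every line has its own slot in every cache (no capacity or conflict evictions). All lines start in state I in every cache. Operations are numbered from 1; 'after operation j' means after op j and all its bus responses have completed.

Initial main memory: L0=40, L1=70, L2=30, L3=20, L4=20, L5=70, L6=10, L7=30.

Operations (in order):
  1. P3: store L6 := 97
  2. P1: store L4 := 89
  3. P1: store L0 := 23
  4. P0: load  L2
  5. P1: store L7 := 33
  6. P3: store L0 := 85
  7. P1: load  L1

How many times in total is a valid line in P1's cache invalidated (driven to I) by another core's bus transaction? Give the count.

1. P3: store L6 := 97  bus=[BusRdX]  L6: P0=I P1=I P2=I P3=M  mem[L6]=10
2. P1: store L4 := 89  bus=[BusRdX]  L4: P0=I P1=M P2=I P3=I  mem[L4]=20
3. P1: store L0 := 23  bus=[BusRdX]  L0: P0=I P1=M P2=I P3=I  mem[L0]=40
4. P0: load  L2  bus=[BusRd]  L2: P0=S P1=I P2=I P3=I  mem[L2]=30
5. P1: store L7 := 33  bus=[BusRdX]  L7: P0=I P1=M P2=I P3=I  mem[L7]=30
6. P3: store L0 := 85  bus=[BusRdX,Flush]  L0: P0=I P1=I P2=I P3=M  mem[L0]=23
7. P1: load  L1  bus=[BusRd]  L1: P0=I P1=S P2=I P3=I  mem[L1]=70

invalidations = 1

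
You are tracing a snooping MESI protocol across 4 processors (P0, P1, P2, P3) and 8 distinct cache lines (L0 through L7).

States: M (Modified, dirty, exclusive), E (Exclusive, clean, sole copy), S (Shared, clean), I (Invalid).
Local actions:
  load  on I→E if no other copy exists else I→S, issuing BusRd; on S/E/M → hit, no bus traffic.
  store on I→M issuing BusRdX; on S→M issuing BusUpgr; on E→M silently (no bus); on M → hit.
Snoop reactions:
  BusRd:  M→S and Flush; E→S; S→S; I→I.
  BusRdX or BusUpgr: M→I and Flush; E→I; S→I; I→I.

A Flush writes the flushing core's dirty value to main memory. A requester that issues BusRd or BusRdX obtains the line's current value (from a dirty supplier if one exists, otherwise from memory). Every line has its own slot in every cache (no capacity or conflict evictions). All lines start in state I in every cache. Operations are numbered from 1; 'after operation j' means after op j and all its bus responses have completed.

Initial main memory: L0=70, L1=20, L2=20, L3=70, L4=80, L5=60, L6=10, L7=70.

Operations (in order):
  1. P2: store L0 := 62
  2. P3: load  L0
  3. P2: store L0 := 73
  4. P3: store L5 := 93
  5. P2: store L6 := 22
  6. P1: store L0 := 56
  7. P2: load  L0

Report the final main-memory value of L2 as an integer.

memory[L2] = 20

1. P2: store L0 := 62  bus=[BusRdX]  L0: P0=I P1=I P2=M P3=I  mem[L0]=70
2. P3: load  L0  bus=[BusRd,Flush]  L0: P0=I P1=I P2=S P3=S  mem[L0]=62
3. P2: store L0 := 73  bus=[BusUpgr]  L0: P0=I P1=I P2=M P3=I  mem[L0]=62
4. P3: store L5 := 93  bus=[BusRdX]  L5: P0=I P1=I P2=I P3=M  mem[L5]=60
5. P2: store L6 := 22  bus=[BusRdX]  L6: P0=I P1=I P2=M P3=I  mem[L6]=10
6. P1: store L0 := 56  bus=[BusRdX,Flush]  L0: P0=I P1=M P2=I P3=I  mem[L0]=73
7. P2: load  L0  bus=[BusRd,Flush]  L0: P0=I P1=S P2=S P3=I  mem[L0]=56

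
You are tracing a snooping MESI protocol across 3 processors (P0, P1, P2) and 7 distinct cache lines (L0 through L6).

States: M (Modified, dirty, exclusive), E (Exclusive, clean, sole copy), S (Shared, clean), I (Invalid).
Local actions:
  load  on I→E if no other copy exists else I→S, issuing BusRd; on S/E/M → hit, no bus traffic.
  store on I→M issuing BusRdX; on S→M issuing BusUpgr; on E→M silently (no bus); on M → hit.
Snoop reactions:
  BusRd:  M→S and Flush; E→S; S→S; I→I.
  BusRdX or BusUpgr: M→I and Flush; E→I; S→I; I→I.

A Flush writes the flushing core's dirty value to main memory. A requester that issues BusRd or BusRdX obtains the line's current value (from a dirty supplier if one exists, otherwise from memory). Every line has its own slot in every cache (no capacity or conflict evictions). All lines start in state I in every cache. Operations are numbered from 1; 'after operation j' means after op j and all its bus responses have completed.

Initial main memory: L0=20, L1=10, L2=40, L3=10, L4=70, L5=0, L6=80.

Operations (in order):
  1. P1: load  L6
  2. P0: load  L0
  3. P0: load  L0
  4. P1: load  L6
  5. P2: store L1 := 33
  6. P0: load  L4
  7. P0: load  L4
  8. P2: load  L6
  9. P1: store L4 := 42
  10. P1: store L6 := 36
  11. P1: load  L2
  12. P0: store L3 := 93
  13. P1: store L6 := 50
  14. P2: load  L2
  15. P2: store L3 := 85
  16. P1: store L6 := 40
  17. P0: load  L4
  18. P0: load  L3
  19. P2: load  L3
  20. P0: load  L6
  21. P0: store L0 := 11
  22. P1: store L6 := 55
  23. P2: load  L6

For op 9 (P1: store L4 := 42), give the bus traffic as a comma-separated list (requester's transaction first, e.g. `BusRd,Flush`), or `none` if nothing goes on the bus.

1. P1: load  L6  bus=[BusRd]  L6: P0=I P1=E P2=I  mem[L6]=80
2. P0: load  L0  bus=[BusRd]  L0: P0=E P1=I P2=I  mem[L0]=20
3. P0: load  L0  bus=[-]  L0: P0=E P1=I P2=I  mem[L0]=20
4. P1: load  L6  bus=[-]  L6: P0=I P1=E P2=I  mem[L6]=80
5. P2: store L1 := 33  bus=[BusRdX]  L1: P0=I P1=I P2=M  mem[L1]=10
6. P0: load  L4  bus=[BusRd]  L4: P0=E P1=I P2=I  mem[L4]=70
7. P0: load  L4  bus=[-]  L4: P0=E P1=I P2=I  mem[L4]=70
8. P2: load  L6  bus=[BusRd]  L6: P0=I P1=S P2=S  mem[L6]=80
9. P1: store L4 := 42  bus=[BusRdX]  L4: P0=I P1=M P2=I  mem[L4]=70
10. P1: store L6 := 36  bus=[BusUpgr]  L6: P0=I P1=M P2=I  mem[L6]=80
11. P1: load  L2  bus=[BusRd]  L2: P0=I P1=E P2=I  mem[L2]=40
12. P0: store L3 := 93  bus=[BusRdX]  L3: P0=M P1=I P2=I  mem[L3]=10
13. P1: store L6 := 50  bus=[-]  L6: P0=I P1=M P2=I  mem[L6]=80
14. P2: load  L2  bus=[BusRd]  L2: P0=I P1=S P2=S  mem[L2]=40
15. P2: store L3 := 85  bus=[BusRdX,Flush]  L3: P0=I P1=I P2=M  mem[L3]=93
16. P1: store L6 := 40  bus=[-]  L6: P0=I P1=M P2=I  mem[L6]=80
17. P0: load  L4  bus=[BusRd,Flush]  L4: P0=S P1=S P2=I  mem[L4]=42
18. P0: load  L3  bus=[BusRd,Flush]  L3: P0=S P1=I P2=S  mem[L3]=85
19. P2: load  L3  bus=[-]  L3: P0=S P1=I P2=S  mem[L3]=85
20. P0: load  L6  bus=[BusRd,Flush]  L6: P0=S P1=S P2=I  mem[L6]=40
21. P0: store L0 := 11  bus=[-]  L0: P0=M P1=I P2=I  mem[L0]=20
22. P1: store L6 := 55  bus=[BusUpgr]  L6: P0=I P1=M P2=I  mem[L6]=40
23. P2: load  L6  bus=[BusRd,Flush]  L6: P0=I P1=S P2=S  mem[L6]=55

bus = BusRdX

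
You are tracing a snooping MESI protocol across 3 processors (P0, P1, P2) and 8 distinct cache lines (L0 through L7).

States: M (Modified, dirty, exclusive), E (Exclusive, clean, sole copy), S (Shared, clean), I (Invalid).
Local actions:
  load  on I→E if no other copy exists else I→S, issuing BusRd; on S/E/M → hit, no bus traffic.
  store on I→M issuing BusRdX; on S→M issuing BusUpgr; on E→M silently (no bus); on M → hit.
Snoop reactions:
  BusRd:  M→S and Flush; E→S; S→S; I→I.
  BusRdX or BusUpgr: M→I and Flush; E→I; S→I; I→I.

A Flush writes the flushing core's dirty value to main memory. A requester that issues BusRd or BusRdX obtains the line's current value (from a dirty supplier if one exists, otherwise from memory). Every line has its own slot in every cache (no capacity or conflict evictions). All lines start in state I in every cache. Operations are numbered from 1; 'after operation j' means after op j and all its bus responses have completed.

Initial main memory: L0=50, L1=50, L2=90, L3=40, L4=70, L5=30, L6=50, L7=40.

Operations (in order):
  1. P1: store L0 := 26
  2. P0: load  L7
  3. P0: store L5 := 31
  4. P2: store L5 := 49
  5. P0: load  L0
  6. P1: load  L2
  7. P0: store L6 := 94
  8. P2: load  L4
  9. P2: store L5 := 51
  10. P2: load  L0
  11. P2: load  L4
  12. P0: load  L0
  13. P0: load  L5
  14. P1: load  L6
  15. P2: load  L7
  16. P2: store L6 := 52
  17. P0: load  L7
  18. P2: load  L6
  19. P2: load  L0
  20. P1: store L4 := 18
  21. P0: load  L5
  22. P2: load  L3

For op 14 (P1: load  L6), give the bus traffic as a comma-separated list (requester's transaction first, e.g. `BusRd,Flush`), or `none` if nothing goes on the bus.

[1] P1: store L0 := 26 | P0:I, P1:M(26), P2:I | bus: BusRdX
[2] P0: load  L7 | P0:E(40), P1:I, P2:I | bus: BusRd
[3] P0: store L5 := 31 | P0:M(31), P1:I, P2:I | bus: BusRdX
[4] P2: store L5 := 49 | P0:I, P1:I, P2:M(49) | bus: BusRdX,Flush
[5] P0: load  L0 | P0:S(26), P1:S(26), P2:I | bus: BusRd,Flush
[6] P1: load  L2 | P0:I, P1:E(90), P2:I | bus: BusRd
[7] P0: store L6 := 94 | P0:M(94), P1:I, P2:I | bus: BusRdX
[8] P2: load  L4 | P0:I, P1:I, P2:E(70) | bus: BusRd
[9] P2: store L5 := 51 | P0:I, P1:I, P2:M(51) | bus: none
[10] P2: load  L0 | P0:S(26), P1:S(26), P2:S(26) | bus: BusRd
[11] P2: load  L4 | P0:I, P1:I, P2:E(70) | bus: none
[12] P0: load  L0 | P0:S(26), P1:S(26), P2:S(26) | bus: none
[13] P0: load  L5 | P0:S(51), P1:I, P2:S(51) | bus: BusRd,Flush
[14] P1: load  L6 | P0:S(94), P1:S(94), P2:I | bus: BusRd,Flush
[15] P2: load  L7 | P0:S(40), P1:I, P2:S(40) | bus: BusRd
[16] P2: store L6 := 52 | P0:I, P1:I, P2:M(52) | bus: BusRdX
[17] P0: load  L7 | P0:S(40), P1:I, P2:S(40) | bus: none
[18] P2: load  L6 | P0:I, P1:I, P2:M(52) | bus: none
[19] P2: load  L0 | P0:S(26), P1:S(26), P2:S(26) | bus: none
[20] P1: store L4 := 18 | P0:I, P1:M(18), P2:I | bus: BusRdX
[21] P0: load  L5 | P0:S(51), P1:I, P2:S(51) | bus: none
[22] P2: load  L3 | P0:I, P1:I, P2:E(40) | bus: BusRd

bus = BusRd,Flush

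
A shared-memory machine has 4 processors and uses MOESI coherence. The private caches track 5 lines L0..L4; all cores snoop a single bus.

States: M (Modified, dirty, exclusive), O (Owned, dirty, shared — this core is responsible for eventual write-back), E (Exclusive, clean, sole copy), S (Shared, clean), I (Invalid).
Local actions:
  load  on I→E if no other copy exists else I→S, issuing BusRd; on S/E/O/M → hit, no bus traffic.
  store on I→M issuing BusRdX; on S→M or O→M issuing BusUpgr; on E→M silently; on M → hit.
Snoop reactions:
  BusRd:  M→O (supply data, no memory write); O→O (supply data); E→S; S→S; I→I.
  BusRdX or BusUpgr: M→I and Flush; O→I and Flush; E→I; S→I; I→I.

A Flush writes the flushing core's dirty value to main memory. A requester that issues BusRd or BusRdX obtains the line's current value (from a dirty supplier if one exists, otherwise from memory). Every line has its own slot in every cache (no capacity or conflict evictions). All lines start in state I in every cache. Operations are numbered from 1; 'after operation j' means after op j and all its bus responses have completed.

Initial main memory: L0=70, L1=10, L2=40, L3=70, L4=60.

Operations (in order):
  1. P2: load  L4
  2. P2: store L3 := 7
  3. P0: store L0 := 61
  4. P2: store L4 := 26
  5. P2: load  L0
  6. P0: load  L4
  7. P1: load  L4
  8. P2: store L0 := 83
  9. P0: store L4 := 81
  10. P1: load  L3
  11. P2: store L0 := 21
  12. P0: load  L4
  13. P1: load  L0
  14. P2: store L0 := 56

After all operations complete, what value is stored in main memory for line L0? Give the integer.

memory[L0] = 61

1. P2: load  L4  bus=[BusRd]  L4: P0=I P1=I P2=E P3=I  mem[L4]=60
2. P2: store L3 := 7  bus=[BusRdX]  L3: P0=I P1=I P2=M P3=I  mem[L3]=70
3. P0: store L0 := 61  bus=[BusRdX]  L0: P0=M P1=I P2=I P3=I  mem[L0]=70
4. P2: store L4 := 26  bus=[-]  L4: P0=I P1=I P2=M P3=I  mem[L4]=60
5. P2: load  L0  bus=[BusRd]  L0: P0=O P1=I P2=S P3=I  mem[L0]=70
6. P0: load  L4  bus=[BusRd]  L4: P0=S P1=I P2=O P3=I  mem[L4]=60
7. P1: load  L4  bus=[BusRd]  L4: P0=S P1=S P2=O P3=I  mem[L4]=60
8. P2: store L0 := 83  bus=[BusUpgr,Flush]  L0: P0=I P1=I P2=M P3=I  mem[L0]=61
9. P0: store L4 := 81  bus=[BusUpgr,Flush]  L4: P0=M P1=I P2=I P3=I  mem[L4]=26
10. P1: load  L3  bus=[BusRd]  L3: P0=I P1=S P2=O P3=I  mem[L3]=70
11. P2: store L0 := 21  bus=[-]  L0: P0=I P1=I P2=M P3=I  mem[L0]=61
12. P0: load  L4  bus=[-]  L4: P0=M P1=I P2=I P3=I  mem[L4]=26
13. P1: load  L0  bus=[BusRd]  L0: P0=I P1=S P2=O P3=I  mem[L0]=61
14. P2: store L0 := 56  bus=[BusUpgr]  L0: P0=I P1=I P2=M P3=I  mem[L0]=61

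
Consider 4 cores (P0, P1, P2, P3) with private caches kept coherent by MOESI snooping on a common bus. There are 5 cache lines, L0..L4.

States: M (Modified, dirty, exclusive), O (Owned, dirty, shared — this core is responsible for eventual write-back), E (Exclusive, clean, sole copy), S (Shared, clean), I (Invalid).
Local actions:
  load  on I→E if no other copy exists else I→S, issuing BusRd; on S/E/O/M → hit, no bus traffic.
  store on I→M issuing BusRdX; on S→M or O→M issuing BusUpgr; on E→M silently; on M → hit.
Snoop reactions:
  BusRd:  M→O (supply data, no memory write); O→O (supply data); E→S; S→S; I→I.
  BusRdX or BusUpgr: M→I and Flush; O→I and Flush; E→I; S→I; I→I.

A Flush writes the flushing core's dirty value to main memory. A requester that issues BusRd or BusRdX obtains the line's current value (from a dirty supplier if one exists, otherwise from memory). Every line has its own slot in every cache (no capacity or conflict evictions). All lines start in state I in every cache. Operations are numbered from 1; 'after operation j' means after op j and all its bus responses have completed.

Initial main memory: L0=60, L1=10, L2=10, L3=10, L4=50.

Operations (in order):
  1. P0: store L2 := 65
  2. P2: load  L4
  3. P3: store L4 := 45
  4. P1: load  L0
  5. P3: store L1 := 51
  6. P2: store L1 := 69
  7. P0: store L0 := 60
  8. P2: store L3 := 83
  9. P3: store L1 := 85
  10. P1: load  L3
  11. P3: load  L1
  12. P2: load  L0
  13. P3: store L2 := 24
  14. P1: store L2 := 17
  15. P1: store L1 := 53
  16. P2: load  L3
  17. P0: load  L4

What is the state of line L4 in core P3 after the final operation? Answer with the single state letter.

state = O

step 1: P0: store L2 := 65  ⟶  MIII  (L2)  txn=BusRdX  M[L2]=10
step 2: P2: load  L4  ⟶  IIEI  (L4)  txn=BusRd  M[L4]=50
step 3: P3: store L4 := 45  ⟶  IIIM  (L4)  txn=BusRdX  M[L4]=50
step 4: P1: load  L0  ⟶  IEII  (L0)  txn=BusRd  M[L0]=60
step 5: P3: store L1 := 51  ⟶  IIIM  (L1)  txn=BusRdX  M[L1]=10
step 6: P2: store L1 := 69  ⟶  IIMI  (L1)  txn=BusRdX+Flush  M[L1]=51
step 7: P0: store L0 := 60  ⟶  MIII  (L0)  txn=BusRdX  M[L0]=60
step 8: P2: store L3 := 83  ⟶  IIMI  (L3)  txn=BusRdX  M[L3]=10
step 9: P3: store L1 := 85  ⟶  IIIM  (L1)  txn=BusRdX+Flush  M[L1]=69
step 10: P1: load  L3  ⟶  ISOI  (L3)  txn=BusRd  M[L3]=10
step 11: P3: load  L1  ⟶  IIIM  (L1)  txn=∅  M[L1]=69
step 12: P2: load  L0  ⟶  OISI  (L0)  txn=BusRd  M[L0]=60
step 13: P3: store L2 := 24  ⟶  IIIM  (L2)  txn=BusRdX+Flush  M[L2]=65
step 14: P1: store L2 := 17  ⟶  IMII  (L2)  txn=BusRdX+Flush  M[L2]=24
step 15: P1: store L1 := 53  ⟶  IMII  (L1)  txn=BusRdX+Flush  M[L1]=85
step 16: P2: load  L3  ⟶  ISOI  (L3)  txn=∅  M[L3]=10
step 17: P0: load  L4  ⟶  SIIO  (L4)  txn=BusRd  M[L4]=50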